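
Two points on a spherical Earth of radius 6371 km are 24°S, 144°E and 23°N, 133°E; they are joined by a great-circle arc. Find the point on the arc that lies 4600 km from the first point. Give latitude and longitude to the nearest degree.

≈ 16°N, 135°E

Convert each endpoint to a unit vector on the sphere (x = cos φ cos λ, y = cos φ sin λ, z = sin φ).
The central angle between the endpoints is δ = arccos(p₁·p₂) ≈ 0.841 rad (48.2°). The total great-circle distance is δ·R ≈ 0.841 × 6371 ≈ 5359 km, so the target fraction is f = 4600/5359 ≈ 0.858.
Interpolate at f ≈ 0.858 with slerp weights a = sin((1−f)δ)/sin δ ≈ 0.160, b = sin(fδ)/sin δ ≈ 0.887.
p = a·p₁ + b·p₂ ≈ (-0.674, 0.683, 0.282); φ = arcsin(p_z) ≈ 16.35°, λ = atan2(p_y, p_x) ≈ 134.66°.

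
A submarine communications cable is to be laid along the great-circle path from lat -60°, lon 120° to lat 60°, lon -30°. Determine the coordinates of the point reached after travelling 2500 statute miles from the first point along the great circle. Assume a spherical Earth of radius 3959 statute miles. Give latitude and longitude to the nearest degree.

≈ lat -39°, lon 72°

Write both endpoints as unit vectors p₁, p₂ with components (cos φ cos λ, cos φ sin λ, sin φ).
The central angle between the endpoints is δ = arccos(p₁·p₂) ≈ 2.882 rad (165.1°). The total great-circle distance is δ·R ≈ 2.882 × 3959 ≈ 11410 mi, so the target fraction is f = 2500/11410 ≈ 0.219.
Interpolate at f ≈ 0.219 with slerp weights a = sin((1−f)δ)/sin δ ≈ 3.030, b = sin(fδ)/sin δ ≈ 2.300.
p = a·p₁ + b·p₂ ≈ (0.238, 0.737, -0.632); φ = arcsin(p_z) ≈ -39.22°, λ = atan2(p_y, p_x) ≈ 72.07°.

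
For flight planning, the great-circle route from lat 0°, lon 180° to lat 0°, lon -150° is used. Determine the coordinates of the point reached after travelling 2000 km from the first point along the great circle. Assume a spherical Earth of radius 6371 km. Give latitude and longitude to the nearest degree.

≈ lat 0°, lon -162°

From cos δ = sin φ₁ sin φ₂ + cos φ₁ cos φ₂ cos Δλ, the central angle is δ ≈ 0.524 rad (30.0°). The total great-circle distance is δ·R ≈ 0.524 × 6371 ≈ 3336 km, so the target fraction is f = 2000/3336 ≈ 0.600.
Interpolate at f ≈ 0.600 with slerp weights a = sin((1−f)δ)/sin δ ≈ 0.416, b = sin(fδ)/sin δ ≈ 0.618.
p = a·p₁ + b·p₂ ≈ (-0.951, -0.309, 0.000); φ = arcsin(p_z) ≈ 0.00°, λ = atan2(p_y, p_x) ≈ -162.01°.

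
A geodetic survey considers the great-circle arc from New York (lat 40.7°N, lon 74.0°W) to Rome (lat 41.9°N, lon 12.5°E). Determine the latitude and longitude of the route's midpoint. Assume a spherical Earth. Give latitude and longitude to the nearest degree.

≈ lat 50°N, lon 31°W

Convert each endpoint to a unit vector on the sphere (x = cos φ cos λ, y = cos φ sin λ, z = sin φ).
The central angle between the endpoints is δ = arccos(p₁·p₂) ≈ 1.082 rad (62.0°).
Interpolate at f = 1/2 with slerp weights a = sin((1−f)δ)/sin δ ≈ 0.583, b = sin(fδ)/sin δ ≈ 0.583.
p = a·p₁ + b·p₂ ≈ (0.546, -0.331, 0.770); φ = arcsin(p_z) ≈ 50.34°, λ = atan2(p_y, p_x) ≈ -31.25°.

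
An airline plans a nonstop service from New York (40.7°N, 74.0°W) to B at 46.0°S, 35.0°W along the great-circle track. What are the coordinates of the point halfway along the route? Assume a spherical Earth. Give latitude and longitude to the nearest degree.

≈ 3°S, 55°W

Write both endpoints as unit vectors p₁, p₂ with components (cos φ cos λ, cos φ sin λ, sin φ).
The central angle between the endpoints is δ = arccos(p₁·p₂) ≈ 1.631 rad (93.4°).
Interpolate at f = 1/2 with slerp weights a = sin((1−f)δ)/sin δ ≈ 0.729, b = sin(fδ)/sin δ ≈ 0.729.
p = a·p₁ + b·p₂ ≈ (0.567, -0.822, -0.049); φ = arcsin(p_z) ≈ -2.81°, λ = atan2(p_y, p_x) ≈ -55.39°.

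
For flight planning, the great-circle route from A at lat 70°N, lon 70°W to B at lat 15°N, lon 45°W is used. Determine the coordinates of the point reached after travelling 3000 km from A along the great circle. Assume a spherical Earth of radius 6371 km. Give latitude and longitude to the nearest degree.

≈ lat 45°N, lon 52°W

The haversine formula gives a central angle δ ≈ 0.997 rad (57.1°) between the endpoints. The total great-circle distance is δ·R ≈ 0.997 × 6371 ≈ 6353 km, so the target fraction is f = 3000/6353 ≈ 0.472.
Interpolate at f ≈ 0.472 with slerp weights a = sin((1−f)δ)/sin δ ≈ 0.598, b = sin(fδ)/sin δ ≈ 0.540.
p = a·p₁ + b·p₂ ≈ (0.439, -0.561, 0.702); φ = arcsin(p_z) ≈ 44.57°, λ = atan2(p_y, p_x) ≈ -51.97°.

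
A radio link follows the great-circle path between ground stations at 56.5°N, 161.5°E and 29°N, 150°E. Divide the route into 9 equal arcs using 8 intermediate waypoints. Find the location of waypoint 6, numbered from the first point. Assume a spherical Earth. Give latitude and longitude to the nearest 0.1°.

Write both endpoints as unit vectors p₁, p₂ with components (cos φ cos λ, cos φ sin λ, sin φ).
The central angle between the endpoints is δ = arccos(p₁·p₂) ≈ 0.501 rad (28.7°).
Interpolate at f = 6/9 with slerp weights a = sin((1−f)δ)/sin δ ≈ 0.346, b = sin(fδ)/sin δ ≈ 0.683.
p = a·p₁ + b·p₂ ≈ (-0.698, 0.359, 0.619); φ = arcsin(p_z) ≈ 38.28°, λ = atan2(p_y, p_x) ≈ 152.78°.

≈ 38.3°N, 152.8°E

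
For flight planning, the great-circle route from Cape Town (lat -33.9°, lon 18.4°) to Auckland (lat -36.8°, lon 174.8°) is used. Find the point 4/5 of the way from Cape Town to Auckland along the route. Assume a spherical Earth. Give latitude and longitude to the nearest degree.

Write both endpoints as unit vectors p₁, p₂ with components (cos φ cos λ, cos φ sin λ, sin φ).
The central angle between the endpoints is δ = arccos(p₁·p₂) ≈ 1.849 rad (106.0°).
Interpolate at f = 4/5 with slerp weights a = sin((1−f)δ)/sin δ ≈ 0.376, b = sin(fδ)/sin δ ≈ 1.036.
p = a·p₁ + b·p₂ ≈ (-0.530, 0.174, -0.830); φ = arcsin(p_z) ≈ -56.11°, λ = atan2(p_y, p_x) ≈ 161.85°.

≈ lat -56°, lon 162°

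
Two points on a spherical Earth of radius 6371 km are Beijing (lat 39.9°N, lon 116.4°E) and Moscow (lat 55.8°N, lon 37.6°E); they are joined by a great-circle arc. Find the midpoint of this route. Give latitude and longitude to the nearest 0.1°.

≈ lat 54.8°N, lon 84.2°E

From cos δ = sin φ₁ sin φ₂ + cos φ₁ cos φ₂ cos Δλ, the central angle is δ ≈ 0.909 rad (52.1°).
Interpolate at f = 1/2 with slerp weights a = sin((1−f)δ)/sin δ ≈ 0.557, b = sin(fδ)/sin δ ≈ 0.557.
p = a·p₁ + b·p₂ ≈ (0.058, 0.573, 0.817); φ = arcsin(p_z) ≈ 54.81°, λ = atan2(p_y, p_x) ≈ 84.22°.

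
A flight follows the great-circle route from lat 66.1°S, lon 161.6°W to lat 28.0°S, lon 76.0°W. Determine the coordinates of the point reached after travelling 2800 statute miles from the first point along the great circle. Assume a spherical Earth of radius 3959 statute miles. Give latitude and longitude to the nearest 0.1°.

Convert each endpoint to a unit vector on the sphere (x = cos φ cos λ, y = cos φ sin λ, z = sin φ).
The central angle between the endpoints is δ = arccos(p₁·p₂) ≈ 1.097 rad (62.8°). The total great-circle distance is δ·R ≈ 1.097 × 3959 ≈ 4341 mi, so the target fraction is f = 2800/4341 ≈ 0.645.
Interpolate at f ≈ 0.645 with slerp weights a = sin((1−f)δ)/sin δ ≈ 0.427, b = sin(fδ)/sin δ ≈ 0.730.
p = a·p₁ + b·p₂ ≈ (-0.008, -0.680, -0.733); φ = arcsin(p_z) ≈ -47.13°, λ = atan2(p_y, p_x) ≈ -90.67°.

≈ lat 47.1°S, lon 90.7°W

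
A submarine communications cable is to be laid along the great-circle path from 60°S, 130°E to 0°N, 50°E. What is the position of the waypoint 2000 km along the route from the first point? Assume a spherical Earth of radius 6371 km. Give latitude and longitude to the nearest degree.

≈ 53°S, 99°E

Convert each endpoint to a unit vector on the sphere (x = cos φ cos λ, y = cos φ sin λ, z = sin φ).
The central angle between the endpoints is δ = arccos(p₁·p₂) ≈ 1.484 rad (85.0°). The total great-circle distance is δ·R ≈ 1.484 × 6371 ≈ 9454 km, so the target fraction is f = 2000/9454 ≈ 0.212.
Interpolate at f ≈ 0.212 with slerp weights a = sin((1−f)δ)/sin δ ≈ 0.924, b = sin(fδ)/sin δ ≈ 0.310.
p = a·p₁ + b·p₂ ≈ (-0.098, 0.591, -0.800); φ = arcsin(p_z) ≈ -53.17°, λ = atan2(p_y, p_x) ≈ 99.39°.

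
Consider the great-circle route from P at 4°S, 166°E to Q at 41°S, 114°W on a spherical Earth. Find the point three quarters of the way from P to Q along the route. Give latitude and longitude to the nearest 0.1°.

≈ 36.9°S, 139.2°W

Convert each endpoint to a unit vector on the sphere (x = cos φ cos λ, y = cos φ sin λ, z = sin φ).
The central angle between the endpoints is δ = arccos(p₁·p₂) ≈ 1.393 rad (79.8°).
Interpolate at f = 3/4 with slerp weights a = sin((1−f)δ)/sin δ ≈ 0.347, b = sin(fδ)/sin δ ≈ 0.879.
p = a·p₁ + b·p₂ ≈ (-0.605, -0.522, -0.601); φ = arcsin(p_z) ≈ -36.92°, λ = atan2(p_y, p_x) ≈ -139.22°.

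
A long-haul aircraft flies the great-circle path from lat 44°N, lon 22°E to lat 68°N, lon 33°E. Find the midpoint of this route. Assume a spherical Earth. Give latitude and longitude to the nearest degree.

From cos δ = sin φ₁ sin φ₂ + cos φ₁ cos φ₂ cos Δλ, the central angle is δ ≈ 0.431 rad (24.7°).
Interpolate at f = 1/2 with slerp weights a = sin((1−f)δ)/sin δ ≈ 0.512, b = sin(fδ)/sin δ ≈ 0.512.
p = a·p₁ + b·p₂ ≈ (0.502, 0.242, 0.830); φ = arcsin(p_z) ≈ 56.11°, λ = atan2(p_y, p_x) ≈ 25.76°.

≈ lat 56°N, lon 26°E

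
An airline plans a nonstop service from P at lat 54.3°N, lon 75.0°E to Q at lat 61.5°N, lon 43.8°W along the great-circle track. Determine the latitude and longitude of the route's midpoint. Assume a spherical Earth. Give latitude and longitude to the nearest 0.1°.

From cos δ = sin φ₁ sin φ₂ + cos φ₁ cos φ₂ cos Δλ, the central angle is δ ≈ 0.953 rad (54.6°).
Interpolate at f = 1/2 with slerp weights a = sin((1−f)δ)/sin δ ≈ 0.563, b = sin(fδ)/sin δ ≈ 0.563.
p = a·p₁ + b·p₂ ≈ (0.279, 0.131, 0.951); φ = arcsin(p_z) ≈ 72.05°, λ = atan2(p_y, p_x) ≈ 25.23°.

≈ lat 72.1°N, lon 25.2°E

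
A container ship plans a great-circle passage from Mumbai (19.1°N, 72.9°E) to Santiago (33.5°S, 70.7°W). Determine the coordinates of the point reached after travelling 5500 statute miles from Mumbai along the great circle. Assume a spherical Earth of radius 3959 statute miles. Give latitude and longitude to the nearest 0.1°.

≈ 25.2°S, 4.8°E

Convert each endpoint to a unit vector on the sphere (x = cos φ cos λ, y = cos φ sin λ, z = sin φ).
The central angle between the endpoints is δ = arccos(p₁·p₂) ≈ 2.523 rad (144.6°). The total great-circle distance is δ·R ≈ 2.523 × 3959 ≈ 9990 mi, so the target fraction is f = 5500/9990 ≈ 0.551.
Interpolate at f ≈ 0.551 with slerp weights a = sin((1−f)δ)/sin δ ≈ 1.563, b = sin(fδ)/sin δ ≈ 1.697.
p = a·p₁ + b·p₂ ≈ (0.902, 0.076, -0.425); φ = arcsin(p_z) ≈ -25.15°, λ = atan2(p_y, p_x) ≈ 4.84°.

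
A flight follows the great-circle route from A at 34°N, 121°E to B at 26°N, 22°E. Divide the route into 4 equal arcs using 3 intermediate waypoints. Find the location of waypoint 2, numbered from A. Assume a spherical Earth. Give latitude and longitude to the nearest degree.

From cos δ = sin φ₁ sin φ₂ + cos φ₁ cos φ₂ cos Δλ, the central angle is δ ≈ 1.442 rad (82.6°).
Interpolate at f = 2/4 with slerp weights a = sin((1−f)δ)/sin δ ≈ 0.666, b = sin(fδ)/sin δ ≈ 0.666.
p = a·p₁ + b·p₂ ≈ (0.270, 0.697, 0.664); φ = arcsin(p_z) ≈ 41.60°, λ = atan2(p_y, p_x) ≈ 68.79°.

≈ 42°N, 69°E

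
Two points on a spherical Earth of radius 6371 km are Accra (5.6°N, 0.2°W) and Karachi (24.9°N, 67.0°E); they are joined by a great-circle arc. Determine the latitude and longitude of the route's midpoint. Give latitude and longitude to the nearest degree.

≈ 18°N, 32°E

From cos δ = sin φ₁ sin φ₂ + cos φ₁ cos φ₂ cos Δλ, the central angle is δ ≈ 1.169 rad (67.0°).
Interpolate at f = 1/2 with slerp weights a = sin((1−f)δ)/sin δ ≈ 0.600, b = sin(fδ)/sin δ ≈ 0.600.
p = a·p₁ + b·p₂ ≈ (0.809, 0.499, 0.311); φ = arcsin(p_z) ≈ 18.12°, λ = atan2(p_y, p_x) ≈ 31.64°.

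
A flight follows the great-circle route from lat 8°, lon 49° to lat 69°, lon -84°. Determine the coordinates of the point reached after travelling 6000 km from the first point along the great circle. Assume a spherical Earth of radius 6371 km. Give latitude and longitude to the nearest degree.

≈ lat 59°, lon 25°

Write both endpoints as unit vectors p₁, p₂ with components (cos φ cos λ, cos φ sin λ, sin φ).
The central angle between the endpoints is δ = arccos(p₁·p₂) ≈ 1.683 rad (96.4°). The total great-circle distance is δ·R ≈ 1.683 × 6371 ≈ 10723 km, so the target fraction is f = 6000/10723 ≈ 0.560.
Interpolate at f ≈ 0.560 with slerp weights a = sin((1−f)δ)/sin δ ≈ 0.680, b = sin(fδ)/sin δ ≈ 0.814.
p = a·p₁ + b·p₂ ≈ (0.472, 0.218, 0.854); φ = arcsin(p_z) ≈ 58.68°, λ = atan2(p_y, p_x) ≈ 24.78°.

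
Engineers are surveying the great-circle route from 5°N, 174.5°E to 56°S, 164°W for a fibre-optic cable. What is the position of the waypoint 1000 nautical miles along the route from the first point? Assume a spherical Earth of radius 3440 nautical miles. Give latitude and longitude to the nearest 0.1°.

From cos δ = sin φ₁ sin φ₂ + cos φ₁ cos φ₂ cos Δλ, the central angle is δ ≈ 1.108 rad (63.5°). The total great-circle distance is δ·R ≈ 1.108 × 3440 ≈ 3813 nmi, so the target fraction is f = 1000/3813 ≈ 0.262.
Interpolate at f ≈ 0.262 with slerp weights a = sin((1−f)δ)/sin δ ≈ 0.815, b = sin(fδ)/sin δ ≈ 0.320.
p = a·p₁ + b·p₂ ≈ (-0.981, 0.028, -0.194); φ = arcsin(p_z) ≈ -11.21°, λ = atan2(p_y, p_x) ≈ 178.34°.

≈ 11.2°S, 178.3°E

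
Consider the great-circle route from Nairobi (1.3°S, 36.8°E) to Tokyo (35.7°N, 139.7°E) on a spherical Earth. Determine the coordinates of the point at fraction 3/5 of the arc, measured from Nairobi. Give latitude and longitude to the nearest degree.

From cos δ = sin φ₁ sin φ₂ + cos φ₁ cos φ₂ cos Δλ, the central angle is δ ≈ 1.767 rad (101.2°).
Interpolate at f = 3/5 with slerp weights a = sin((1−f)δ)/sin δ ≈ 0.662, b = sin(fδ)/sin δ ≈ 0.889.
p = a·p₁ + b·p₂ ≈ (-0.021, 0.863, 0.504); φ = arcsin(p_z) ≈ 30.26°, λ = atan2(p_y, p_x) ≈ 91.39°.

≈ 30°N, 91°E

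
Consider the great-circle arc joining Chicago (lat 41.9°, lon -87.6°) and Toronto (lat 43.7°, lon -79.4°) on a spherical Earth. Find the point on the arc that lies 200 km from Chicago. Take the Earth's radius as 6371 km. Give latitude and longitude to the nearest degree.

≈ lat 42°, lon -85°

Write both endpoints as unit vectors p₁, p₂ with components (cos φ cos λ, cos φ sin λ, sin φ).
The central angle between the endpoints is δ = arccos(p₁·p₂) ≈ 0.110 rad (6.3°). The total great-circle distance is δ·R ≈ 0.110 × 6371 ≈ 698 km, so the target fraction is f = 200/698 ≈ 0.287.
Interpolate at f ≈ 0.287 with slerp weights a = sin((1−f)δ)/sin δ ≈ 0.714, b = sin(fδ)/sin δ ≈ 0.287.
p = a·p₁ + b·p₂ ≈ (0.060, -0.735, 0.675); φ = arcsin(p_z) ≈ 42.48°, λ = atan2(p_y, p_x) ≈ -85.30°.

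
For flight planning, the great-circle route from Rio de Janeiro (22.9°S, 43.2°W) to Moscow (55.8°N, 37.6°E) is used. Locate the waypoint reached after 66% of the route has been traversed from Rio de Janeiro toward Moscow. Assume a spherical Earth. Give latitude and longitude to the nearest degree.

Convert each endpoint to a unit vector on the sphere (x = cos φ cos λ, y = cos φ sin λ, z = sin φ).
The central angle between the endpoints is δ = arccos(p₁·p₂) ≈ 1.812 rad (103.8°).
Interpolate at f = 0.66 with slerp weights a = sin((1−f)δ)/sin δ ≈ 0.595, b = sin(fδ)/sin δ ≈ 0.958.
p = a·p₁ + b·p₂ ≈ (0.826, -0.047, 0.561); φ = arcsin(p_z) ≈ 34.13°, λ = atan2(p_y, p_x) ≈ -3.23°.

≈ 34°N, 3°W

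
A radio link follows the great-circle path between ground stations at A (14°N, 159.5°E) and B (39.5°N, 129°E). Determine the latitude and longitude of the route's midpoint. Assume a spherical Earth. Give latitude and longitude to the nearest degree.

Convert each endpoint to a unit vector on the sphere (x = cos φ cos λ, y = cos φ sin λ, z = sin φ).
The central angle between the endpoints is δ = arccos(p₁·p₂) ≈ 0.645 rad (37.0°).
Interpolate at f = 1/2 with slerp weights a = sin((1−f)δ)/sin δ ≈ 0.527, b = sin(fδ)/sin δ ≈ 0.527.
p = a·p₁ + b·p₂ ≈ (-0.735, 0.495, 0.463); φ = arcsin(p_z) ≈ 27.57°, λ = atan2(p_y, p_x) ≈ 146.03°.

≈ (28°N, 146°E)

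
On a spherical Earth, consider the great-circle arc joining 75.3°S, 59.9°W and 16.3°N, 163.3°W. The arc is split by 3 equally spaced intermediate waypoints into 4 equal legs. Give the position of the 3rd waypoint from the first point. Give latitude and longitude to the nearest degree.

≈ 10°S, 156°W

Write both endpoints as unit vectors p₁, p₂ with components (cos φ cos λ, cos φ sin λ, sin φ).
The central angle between the endpoints is δ = arccos(p₁·p₂) ≈ 1.905 rad (109.1°).
Interpolate at f = 3/4 with slerp weights a = sin((1−f)δ)/sin δ ≈ 0.485, b = sin(fδ)/sin δ ≈ 1.048.
p = a·p₁ + b·p₂ ≈ (-0.902, -0.396, -0.175); φ = arcsin(p_z) ≈ -10.09°, λ = atan2(p_y, p_x) ≈ -156.31°.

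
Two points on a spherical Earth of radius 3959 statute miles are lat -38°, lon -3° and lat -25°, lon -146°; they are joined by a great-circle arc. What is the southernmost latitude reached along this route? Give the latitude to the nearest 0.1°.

≈ -63.1°

The great circle lies in the plane with unit normal n̂ = (p₁ × p₂)/|p₁ × p₂|.
Here n̂_z ≈ -0.452; the vertex latitude is φ_max = arccos|n̂_z| ≈ 63.1°.
Check via Clairaut: cos φ_max = |cos φ₁| · sin C = cos(38.0°)·sin(145.0°) ≈ 0.452, again giving ≈ 63.1°.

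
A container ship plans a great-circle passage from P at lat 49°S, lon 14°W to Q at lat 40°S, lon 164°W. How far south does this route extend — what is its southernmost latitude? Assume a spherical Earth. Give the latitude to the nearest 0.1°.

≈ 75.4°S

The great circle lies in the plane with unit normal n̂ = (p₁ × p₂)/|p₁ × p₂|.
Here n̂_z ≈ -0.252; the vertex latitude is φ_max = arccos|n̂_z| ≈ 75.4°.
Check via Clairaut: cos φ_max = |cos φ₁| · sin C = cos(49.0°)·sin(157.4°) ≈ 0.252, again giving ≈ 75.4°.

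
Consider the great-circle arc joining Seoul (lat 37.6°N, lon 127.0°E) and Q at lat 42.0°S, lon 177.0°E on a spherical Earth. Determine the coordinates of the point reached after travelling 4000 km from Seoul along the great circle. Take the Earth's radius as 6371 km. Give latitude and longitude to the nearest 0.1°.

Write both endpoints as unit vectors p₁, p₂ with components (cos φ cos λ, cos φ sin λ, sin φ).
The central angle between the endpoints is δ = arccos(p₁·p₂) ≈ 1.601 rad (91.7°). The total great-circle distance is δ·R ≈ 1.601 × 6371 ≈ 10197 km, so the target fraction is f = 4000/10197 ≈ 0.392.
Interpolate at f ≈ 0.392 with slerp weights a = sin((1−f)δ)/sin δ ≈ 0.827, b = sin(fδ)/sin δ ≈ 0.588.
p = a·p₁ + b·p₂ ≈ (-0.830, 0.546, 0.111); φ = arcsin(p_z) ≈ 6.39°, λ = atan2(p_y, p_x) ≈ 146.67°.

≈ lat 6.4°N, lon 146.7°E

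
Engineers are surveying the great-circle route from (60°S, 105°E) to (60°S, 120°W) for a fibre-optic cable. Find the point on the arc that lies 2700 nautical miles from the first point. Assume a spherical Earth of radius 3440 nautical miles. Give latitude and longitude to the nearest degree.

From cos δ = sin φ₁ sin φ₂ + cos φ₁ cos φ₂ cos Δλ, the central angle is δ ≈ 0.960 rad (55.0°). The total great-circle distance is δ·R ≈ 0.960 × 3440 ≈ 3304 nmi, so the target fraction is f = 2700/3304 ≈ 0.817.
Interpolate at f ≈ 0.817 with slerp weights a = sin((1−f)δ)/sin δ ≈ 0.213, b = sin(fδ)/sin δ ≈ 0.863.
p = a·p₁ + b·p₂ ≈ (-0.243, -0.271, -0.931); φ = arcsin(p_z) ≈ -68.67°, λ = atan2(p_y, p_x) ≈ -131.95°.

≈ (69°S, 132°W)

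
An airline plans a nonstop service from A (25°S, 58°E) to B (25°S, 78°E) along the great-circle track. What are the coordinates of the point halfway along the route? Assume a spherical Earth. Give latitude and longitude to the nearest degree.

The haversine formula gives a central angle δ ≈ 0.316 rad (18.1°) between the endpoints.
Interpolate at f = 1/2 with slerp weights a = sin((1−f)δ)/sin δ ≈ 0.506, b = sin(fδ)/sin δ ≈ 0.506.
p = a·p₁ + b·p₂ ≈ (0.339, 0.838, -0.428); φ = arcsin(p_z) ≈ -25.34°, λ = atan2(p_y, p_x) ≈ 68.00°.

≈ (25°S, 68°E)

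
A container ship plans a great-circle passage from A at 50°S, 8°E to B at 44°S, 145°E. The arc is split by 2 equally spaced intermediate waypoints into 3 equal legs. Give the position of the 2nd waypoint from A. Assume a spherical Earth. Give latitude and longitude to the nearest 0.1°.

Write both endpoints as unit vectors p₁, p₂ with components (cos φ cos λ, cos φ sin λ, sin φ).
The central angle between the endpoints is δ = arccos(p₁·p₂) ≈ 1.376 rad (78.8°).
Interpolate at f = 2/3 with slerp weights a = sin((1−f)δ)/sin δ ≈ 0.451, b = sin(fδ)/sin δ ≈ 0.809.
p = a·p₁ + b·p₂ ≈ (-0.190, 0.374, -0.908); φ = arcsin(p_z) ≈ -65.20°, λ = atan2(p_y, p_x) ≈ 116.87°.

≈ 65.2°S, 116.9°E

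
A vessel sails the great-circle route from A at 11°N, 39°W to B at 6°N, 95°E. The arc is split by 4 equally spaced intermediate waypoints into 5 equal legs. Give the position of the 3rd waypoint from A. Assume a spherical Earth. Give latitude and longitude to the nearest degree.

≈ 20°N, 43°E

Convert each endpoint to a unit vector on the sphere (x = cos φ cos λ, y = cos φ sin λ, z = sin φ).
The central angle between the endpoints is δ = arccos(p₁·p₂) ≈ 2.289 rad (131.2°).
Interpolate at f = 3/5 with slerp weights a = sin((1−f)δ)/sin δ ≈ 1.053, b = sin(fδ)/sin δ ≈ 1.303.
p = a·p₁ + b·p₂ ≈ (0.691, 0.640, 0.337); φ = arcsin(p_z) ≈ 19.70°, λ = atan2(p_y, p_x) ≈ 42.81°.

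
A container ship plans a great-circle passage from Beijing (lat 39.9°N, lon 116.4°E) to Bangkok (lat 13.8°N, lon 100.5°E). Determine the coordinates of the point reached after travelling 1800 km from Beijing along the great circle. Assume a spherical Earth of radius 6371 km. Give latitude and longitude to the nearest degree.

Convert each endpoint to a unit vector on the sphere (x = cos φ cos λ, y = cos φ sin λ, z = sin φ).
The central angle between the endpoints is δ = arccos(p₁·p₂) ≈ 0.517 rad (29.6°). The total great-circle distance is δ·R ≈ 0.517 × 6371 ≈ 3291 km, so the target fraction is f = 1800/3291 ≈ 0.547.
Interpolate at f ≈ 0.547 with slerp weights a = sin((1−f)δ)/sin δ ≈ 0.470, b = sin(fδ)/sin δ ≈ 0.564.
p = a·p₁ + b·p₂ ≈ (-0.260, 0.862, 0.436); φ = arcsin(p_z) ≈ 25.84°, λ = atan2(p_y, p_x) ≈ 106.79°.

≈ lat 26°N, lon 107°E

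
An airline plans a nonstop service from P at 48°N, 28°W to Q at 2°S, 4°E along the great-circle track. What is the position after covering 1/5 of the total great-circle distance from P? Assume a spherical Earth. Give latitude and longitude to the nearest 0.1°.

≈ 38.7°N, 18.8°W

Write both endpoints as unit vectors p₁, p₂ with components (cos φ cos λ, cos φ sin λ, sin φ).
The central angle between the endpoints is δ = arccos(p₁·p₂) ≈ 0.999 rad (57.2°).
Interpolate at f = 1/5 with slerp weights a = sin((1−f)δ)/sin δ ≈ 0.852, b = sin(fδ)/sin δ ≈ 0.236.
p = a·p₁ + b·p₂ ≈ (0.739, -0.251, 0.625); φ = arcsin(p_z) ≈ 38.70°, λ = atan2(p_y, p_x) ≈ -18.78°.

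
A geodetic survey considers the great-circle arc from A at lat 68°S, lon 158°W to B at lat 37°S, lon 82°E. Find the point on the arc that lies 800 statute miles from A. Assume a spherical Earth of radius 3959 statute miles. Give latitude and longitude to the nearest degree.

From cos δ = sin φ₁ sin φ₂ + cos φ₁ cos φ₂ cos Δλ, the central angle is δ ≈ 1.150 rad (65.9°). The total great-circle distance is δ·R ≈ 1.150 × 3959 ≈ 4553 mi, so the target fraction is f = 800/4553 ≈ 0.176.
Interpolate at f ≈ 0.176 with slerp weights a = sin((1−f)δ)/sin δ ≈ 0.890, b = sin(fδ)/sin δ ≈ 0.220.
p = a·p₁ + b·p₂ ≈ (-0.285, 0.049, -0.957); φ = arcsin(p_z) ≈ -73.21°, λ = atan2(p_y, p_x) ≈ 170.23°.

≈ lat 73°S, lon 170°E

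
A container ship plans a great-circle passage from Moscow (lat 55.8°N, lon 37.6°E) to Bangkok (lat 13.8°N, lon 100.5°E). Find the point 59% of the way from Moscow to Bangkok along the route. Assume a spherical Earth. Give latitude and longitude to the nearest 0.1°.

The haversine formula gives a central angle δ ≈ 1.109 rad (63.5°) between the endpoints.
Interpolate at f = 0.59 with slerp weights a = sin((1−f)δ)/sin δ ≈ 0.490, b = sin(fδ)/sin δ ≈ 0.680.
p = a·p₁ + b·p₂ ≈ (0.098, 0.817, 0.568); φ = arcsin(p_z) ≈ 34.60°, λ = atan2(p_y, p_x) ≈ 83.15°.

≈ lat 34.6°N, lon 83.2°E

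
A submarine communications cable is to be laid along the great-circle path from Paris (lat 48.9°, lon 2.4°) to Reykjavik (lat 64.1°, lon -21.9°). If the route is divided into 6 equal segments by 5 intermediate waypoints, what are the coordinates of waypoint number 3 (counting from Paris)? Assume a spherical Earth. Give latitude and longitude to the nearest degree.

≈ lat 57°, lon -7°

From cos δ = sin φ₁ sin φ₂ + cos φ₁ cos φ₂ cos Δλ, the central angle is δ ≈ 0.349 rad (20.0°).
Interpolate at f = 3/6 with slerp weights a = sin((1−f)δ)/sin δ ≈ 0.508, b = sin(fδ)/sin δ ≈ 0.508.
p = a·p₁ + b·p₂ ≈ (0.539, -0.069, 0.839); φ = arcsin(p_z) ≈ 57.07°, λ = atan2(p_y, p_x) ≈ -7.26°.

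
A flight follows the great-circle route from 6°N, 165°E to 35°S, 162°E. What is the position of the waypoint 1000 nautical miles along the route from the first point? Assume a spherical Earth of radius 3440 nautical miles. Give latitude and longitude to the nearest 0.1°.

From cos δ = sin φ₁ sin φ₂ + cos φ₁ cos φ₂ cos Δλ, the central angle is δ ≈ 0.717 rad (41.1°). The total great-circle distance is δ·R ≈ 0.717 × 3440 ≈ 2467 nmi, so the target fraction is f = 1000/2467 ≈ 0.405.
Interpolate at f ≈ 0.405 with slerp weights a = sin((1−f)δ)/sin δ ≈ 0.629, b = sin(fδ)/sin δ ≈ 0.436.
p = a·p₁ + b·p₂ ≈ (-0.944, 0.272, -0.184); φ = arcsin(p_z) ≈ -10.62°, λ = atan2(p_y, p_x) ≈ 163.91°.

≈ 10.6°S, 163.9°E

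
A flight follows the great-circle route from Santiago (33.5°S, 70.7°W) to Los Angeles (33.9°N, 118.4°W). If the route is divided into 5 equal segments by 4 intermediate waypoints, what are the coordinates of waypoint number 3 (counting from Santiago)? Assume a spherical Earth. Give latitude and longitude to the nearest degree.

≈ 7°N, 99°W

Convert each endpoint to a unit vector on the sphere (x = cos φ cos λ, y = cos φ sin λ, z = sin φ).
The central angle between the endpoints is δ = arccos(p₁·p₂) ≈ 1.412 rad (80.9°).
Interpolate at f = 3/5 with slerp weights a = sin((1−f)δ)/sin δ ≈ 0.542, b = sin(fδ)/sin δ ≈ 0.759.
p = a·p₁ + b·p₂ ≈ (-0.150, -0.981, 0.124); φ = arcsin(p_z) ≈ 7.13°, λ = atan2(p_y, p_x) ≈ -98.71°.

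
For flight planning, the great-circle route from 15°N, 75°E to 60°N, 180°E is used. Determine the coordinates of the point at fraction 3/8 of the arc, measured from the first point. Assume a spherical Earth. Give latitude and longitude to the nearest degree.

Write both endpoints as unit vectors p₁, p₂ with components (cos φ cos λ, cos φ sin λ, sin φ).
The central angle between the endpoints is δ = arccos(p₁·p₂) ≈ 1.471 rad (84.3°).
Interpolate at f = 3/8 with slerp weights a = sin((1−f)δ)/sin δ ≈ 0.799, b = sin(fδ)/sin δ ≈ 0.527.
p = a·p₁ + b·p₂ ≈ (-0.064, 0.746, 0.663); φ = arcsin(p_z) ≈ 41.54°, λ = atan2(p_y, p_x) ≈ 94.87°.

≈ 42°N, 95°E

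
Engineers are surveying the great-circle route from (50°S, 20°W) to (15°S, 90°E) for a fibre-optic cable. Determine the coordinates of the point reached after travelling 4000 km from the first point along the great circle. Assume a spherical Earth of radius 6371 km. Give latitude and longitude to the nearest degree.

Write both endpoints as unit vectors p₁, p₂ with components (cos φ cos λ, cos φ sin λ, sin φ).
The central angle between the endpoints is δ = arccos(p₁·p₂) ≈ 1.585 rad (90.8°). The total great-circle distance is δ·R ≈ 1.585 × 6371 ≈ 10097 km, so the target fraction is f = 4000/10097 ≈ 0.396.
Interpolate at f ≈ 0.396 with slerp weights a = sin((1−f)δ)/sin δ ≈ 0.818, b = sin(fδ)/sin δ ≈ 0.587.
p = a·p₁ + b·p₂ ≈ (0.494, 0.388, -0.778); φ = arcsin(p_z) ≈ -51.11°, λ = atan2(p_y, p_x) ≈ 38.14°.

≈ (51°S, 38°E)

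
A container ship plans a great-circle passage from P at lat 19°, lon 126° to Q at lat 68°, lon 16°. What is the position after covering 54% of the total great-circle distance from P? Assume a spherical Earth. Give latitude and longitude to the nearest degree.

≈ lat 57°, lon 99°

Convert each endpoint to a unit vector on the sphere (x = cos φ cos λ, y = cos φ sin λ, z = sin φ).
The central angle between the endpoints is δ = arccos(p₁·p₂) ≈ 1.389 rad (79.6°).
Interpolate at f = 0.54 with slerp weights a = sin((1−f)δ)/sin δ ≈ 0.606, b = sin(fδ)/sin δ ≈ 0.693.
p = a·p₁ + b·p₂ ≈ (-0.087, 0.535, 0.840); φ = arcsin(p_z) ≈ 57.15°, λ = atan2(p_y, p_x) ≈ 99.27°.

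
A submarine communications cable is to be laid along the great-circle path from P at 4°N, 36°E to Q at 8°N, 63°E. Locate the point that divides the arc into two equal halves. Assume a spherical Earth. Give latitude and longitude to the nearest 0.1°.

The haversine formula gives a central angle δ ≈ 0.474 rad (27.1°) between the endpoints.
Interpolate at f = 1/2 with slerp weights a = sin((1−f)δ)/sin δ ≈ 0.514, b = sin(fδ)/sin δ ≈ 0.514.
p = a·p₁ + b·p₂ ≈ (0.646, 0.755, 0.107); φ = arcsin(p_z) ≈ 6.17°, λ = atan2(p_y, p_x) ≈ 49.45°.

≈ 6.2°N, 49.4°E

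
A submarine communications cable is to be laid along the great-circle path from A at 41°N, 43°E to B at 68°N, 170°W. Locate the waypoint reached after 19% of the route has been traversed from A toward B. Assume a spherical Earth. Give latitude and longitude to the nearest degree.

Convert each endpoint to a unit vector on the sphere (x = cos φ cos λ, y = cos φ sin λ, z = sin φ).
The central angle between the endpoints is δ = arccos(p₁·p₂) ≈ 1.191 rad (68.2°).
Interpolate at f = 0.19 with slerp weights a = sin((1−f)δ)/sin δ ≈ 0.885, b = sin(fδ)/sin δ ≈ 0.242.
p = a·p₁ + b·p₂ ≈ (0.399, 0.440, 0.804); φ = arcsin(p_z) ≈ 53.56°, λ = atan2(p_y, p_x) ≈ 47.76°.

≈ 54°N, 48°E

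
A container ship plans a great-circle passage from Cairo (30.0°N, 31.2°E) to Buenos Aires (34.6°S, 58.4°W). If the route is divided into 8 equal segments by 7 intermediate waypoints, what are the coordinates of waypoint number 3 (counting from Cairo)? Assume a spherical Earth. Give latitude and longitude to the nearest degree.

Convert each endpoint to a unit vector on the sphere (x = cos φ cos λ, y = cos φ sin λ, z = sin φ).
The central angle between the endpoints is δ = arccos(p₁·p₂) ≈ 1.853 rad (106.2°).
Interpolate at f = 3/8 with slerp weights a = sin((1−f)δ)/sin δ ≈ 0.954, b = sin(fδ)/sin δ ≈ 0.667.
p = a·p₁ + b·p₂ ≈ (0.994, -0.040, 0.098); φ = arcsin(p_z) ≈ 5.64°, λ = atan2(p_y, p_x) ≈ -2.28°.

≈ (6°N, 2°W)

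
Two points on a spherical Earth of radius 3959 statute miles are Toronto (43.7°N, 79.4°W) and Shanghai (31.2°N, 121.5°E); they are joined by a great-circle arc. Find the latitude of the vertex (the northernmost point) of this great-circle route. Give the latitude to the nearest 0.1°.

The great circle lies in the plane with unit normal n̂ = (p₁ × p₂)/|p₁ × p₂|.
Here n̂_z ≈ -0.226; the vertex latitude is φ_max = arccos|n̂_z| ≈ 76.9°.

≈ 76.9°N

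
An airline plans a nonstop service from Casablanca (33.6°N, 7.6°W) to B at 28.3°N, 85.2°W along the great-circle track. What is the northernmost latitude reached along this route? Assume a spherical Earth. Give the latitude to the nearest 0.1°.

The great circle lies in the plane with unit normal n̂ = (p₁ × p₂)/|p₁ × p₂|.
Here n̂_z ≈ -0.789; the vertex latitude is φ_max = arccos|n̂_z| ≈ 37.9°.
Check via Clairaut: cos φ_max = |cos φ₁| · sin C = cos(33.6°)·sin(71.3°) ≈ 0.789, again giving ≈ 37.9°.

≈ 37.9°N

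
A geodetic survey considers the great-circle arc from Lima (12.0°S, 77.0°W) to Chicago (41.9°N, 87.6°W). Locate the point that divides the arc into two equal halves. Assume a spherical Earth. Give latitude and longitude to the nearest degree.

≈ (15°N, 82°W)

Convert each endpoint to a unit vector on the sphere (x = cos φ cos λ, y = cos φ sin λ, z = sin φ).
The central angle between the endpoints is δ = arccos(p₁·p₂) ≈ 0.956 rad (54.8°).
Interpolate at f = 1/2 with slerp weights a = sin((1−f)δ)/sin δ ≈ 0.563, b = sin(fδ)/sin δ ≈ 0.563.
p = a·p₁ + b·p₂ ≈ (0.141, -0.955, 0.259); φ = arcsin(p_z) ≈ 15.01°, λ = atan2(p_y, p_x) ≈ -81.58°.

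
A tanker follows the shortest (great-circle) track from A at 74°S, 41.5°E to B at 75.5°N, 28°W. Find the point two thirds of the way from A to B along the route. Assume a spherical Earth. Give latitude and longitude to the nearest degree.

Write both endpoints as unit vectors p₁, p₂ with components (cos φ cos λ, cos φ sin λ, sin φ).
The central angle between the endpoints is δ = arccos(p₁·p₂) ≈ 2.706 rad (155.0°).
Interpolate at f = 2/3 with slerp weights a = sin((1−f)δ)/sin δ ≈ 1.858, b = sin(fδ)/sin δ ≈ 2.304.
p = a·p₁ + b·p₂ ≈ (0.893, 0.068, 0.445); φ = arcsin(p_z) ≈ 26.42°, λ = atan2(p_y, p_x) ≈ 4.38°.

≈ 26°N, 4°E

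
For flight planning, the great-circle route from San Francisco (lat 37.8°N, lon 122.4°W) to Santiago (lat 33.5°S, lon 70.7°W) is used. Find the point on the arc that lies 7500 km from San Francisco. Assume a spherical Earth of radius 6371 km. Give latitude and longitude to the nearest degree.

Convert each endpoint to a unit vector on the sphere (x = cos φ cos λ, y = cos φ sin λ, z = sin φ).
The central angle between the endpoints is δ = arccos(p₁·p₂) ≈ 1.501 rad (86.0°). The total great-circle distance is δ·R ≈ 1.501 × 6371 ≈ 9561 km, so the target fraction is f = 7500/9561 ≈ 0.784.
Interpolate at f ≈ 0.784 with slerp weights a = sin((1−f)δ)/sin δ ≈ 0.319, b = sin(fδ)/sin δ ≈ 0.926.
p = a·p₁ + b·p₂ ≈ (0.120, -0.941, -0.316); φ = arcsin(p_z) ≈ -18.40°, λ = atan2(p_y, p_x) ≈ -82.72°.

≈ lat 18°S, lon 83°W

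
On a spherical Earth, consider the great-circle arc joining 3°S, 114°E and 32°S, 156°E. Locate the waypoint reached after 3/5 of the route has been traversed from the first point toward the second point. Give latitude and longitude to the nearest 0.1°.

≈ 21.6°S, 137.4°E

Convert each endpoint to a unit vector on the sphere (x = cos φ cos λ, y = cos φ sin λ, z = sin φ).
The central angle between the endpoints is δ = arccos(p₁·p₂) ≈ 0.854 rad (48.9°).
Interpolate at f = 3/5 with slerp weights a = sin((1−f)δ)/sin δ ≈ 0.444, b = sin(fδ)/sin δ ≈ 0.650.
p = a·p₁ + b·p₂ ≈ (-0.684, 0.630, -0.368); φ = arcsin(p_z) ≈ -21.58°, λ = atan2(p_y, p_x) ≈ 137.38°.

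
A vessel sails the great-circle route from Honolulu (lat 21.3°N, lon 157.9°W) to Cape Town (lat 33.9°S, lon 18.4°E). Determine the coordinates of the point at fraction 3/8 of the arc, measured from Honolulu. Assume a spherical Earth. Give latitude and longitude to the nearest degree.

≈ lat 40°S, lon 142°W

From cos δ = sin φ₁ sin φ₂ + cos φ₁ cos φ₂ cos Δλ, the central angle is δ ≈ 2.914 rad (167.0°).
Interpolate at f = 3/8 with slerp weights a = sin((1−f)δ)/sin δ ≈ 4.301, b = sin(fδ)/sin δ ≈ 3.942.
p = a·p₁ + b·p₂ ≈ (-0.608, -0.475, -0.637); φ = arcsin(p_z) ≈ -39.53°, λ = atan2(p_y, p_x) ≈ -142.01°.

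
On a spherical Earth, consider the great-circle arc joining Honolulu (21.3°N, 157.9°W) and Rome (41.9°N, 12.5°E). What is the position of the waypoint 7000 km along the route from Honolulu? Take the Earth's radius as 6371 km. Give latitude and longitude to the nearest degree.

Write both endpoints as unit vectors p₁, p₂ with components (cos φ cos λ, cos φ sin λ, sin φ).
The central angle between the endpoints is δ = arccos(p₁·p₂) ≈ 2.028 rad (116.2°). The total great-circle distance is δ·R ≈ 2.028 × 6371 ≈ 12918 km, so the target fraction is f = 7000/12918 ≈ 0.542.
Interpolate at f ≈ 0.542 with slerp weights a = sin((1−f)δ)/sin δ ≈ 0.893, b = sin(fδ)/sin δ ≈ 0.992.
p = a·p₁ + b·p₂ ≈ (-0.049, -0.153, 0.987); φ = arcsin(p_z) ≈ 80.75°, λ = atan2(p_y, p_x) ≈ -107.87°.

≈ 81°N, 108°W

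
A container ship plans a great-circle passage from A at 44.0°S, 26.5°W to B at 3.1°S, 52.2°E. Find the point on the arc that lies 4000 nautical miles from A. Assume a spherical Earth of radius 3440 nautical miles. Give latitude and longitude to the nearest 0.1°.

The haversine formula gives a central angle δ ≈ 1.392 rad (79.7°) between the endpoints. The total great-circle distance is δ·R ≈ 1.392 × 3440 ≈ 4787 nmi, so the target fraction is f = 4000/4787 ≈ 0.836.
Interpolate at f ≈ 0.836 with slerp weights a = sin((1−f)δ)/sin δ ≈ 0.230, b = sin(fδ)/sin δ ≈ 0.933.
p = a·p₁ + b·p₂ ≈ (0.719, 0.662, -0.211); φ = arcsin(p_z) ≈ -12.15°, λ = atan2(p_y, p_x) ≈ 42.63°.

≈ 12.2°S, 42.6°E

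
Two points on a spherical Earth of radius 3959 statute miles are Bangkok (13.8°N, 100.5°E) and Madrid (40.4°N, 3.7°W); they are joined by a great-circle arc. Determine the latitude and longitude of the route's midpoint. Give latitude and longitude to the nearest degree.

≈ 39°N, 57°E

Write both endpoints as unit vectors p₁, p₂ with components (cos φ cos λ, cos φ sin λ, sin φ).
The central angle between the endpoints is δ = arccos(p₁·p₂) ≈ 1.598 rad (91.5°).
Interpolate at f = 1/2 with slerp weights a = sin((1−f)δ)/sin δ ≈ 0.717, b = sin(fδ)/sin δ ≈ 0.717.
p = a·p₁ + b·p₂ ≈ (0.418, 0.649, 0.636); φ = arcsin(p_z) ≈ 39.46°, λ = atan2(p_y, p_x) ≈ 57.23°.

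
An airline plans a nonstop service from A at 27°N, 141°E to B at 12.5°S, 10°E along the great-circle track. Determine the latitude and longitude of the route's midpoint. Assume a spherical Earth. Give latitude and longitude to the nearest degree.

≈ 17°N, 70°E

Write both endpoints as unit vectors p₁, p₂ with components (cos φ cos λ, cos φ sin λ, sin φ).
The central angle between the endpoints is δ = arccos(p₁·p₂) ≈ 2.304 rad (132.0°).
Interpolate at f = 1/2 with slerp weights a = sin((1−f)δ)/sin δ ≈ 1.229, b = sin(fδ)/sin δ ≈ 1.229.
p = a·p₁ + b·p₂ ≈ (0.331, 0.897, 0.292); φ = arcsin(p_z) ≈ 16.97°, λ = atan2(p_y, p_x) ≈ 69.78°.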